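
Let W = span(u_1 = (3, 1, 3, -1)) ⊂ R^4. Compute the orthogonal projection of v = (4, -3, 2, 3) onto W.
proj_W(v) = (9/5, 3/5, 9/5, -3/5)

Set up U = [u_1 | ... | u_1] ∈ R^(4×1). The projector onto W = col(U) is P = U (U^T U)^(-1) U^T.
Compute U^T U =
  [20],
and U^T v = (12).
Solve U^T U · c = U^T v for the coefficients: c = (3/5). The projection is proj_W(v) = U c.
Check: (v - proj_W(v)) · u_1 = 0  (should be 0).
Result: proj_W(v) = (9/5, 3/5, 9/5, -3/5).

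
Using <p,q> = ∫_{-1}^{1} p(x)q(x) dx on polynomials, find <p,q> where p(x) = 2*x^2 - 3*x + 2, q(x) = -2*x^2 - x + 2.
<p,q> = 42/5

Expand the product: p(x)·q(x) = -4*x^4 + 4*x^3 + 3*x^2 - 8*x + 4.
∫_{-1}^{1} of each monomial x^k gives [2/(k+1) if k even, 0 if k odd]. Integrating term-by-term (or equivalently evaluating the antiderivative F(x) = -4*x^5/5 + x^4 + x^3 - 4*x^2 + 4*x at the endpoints):
  F(1) − F(−1) = 6/5 − (-36/5) = 42/5.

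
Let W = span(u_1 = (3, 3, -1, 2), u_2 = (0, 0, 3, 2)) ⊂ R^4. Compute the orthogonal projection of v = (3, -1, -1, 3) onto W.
proj_W(v) = (249/149, 249/149, 1/149, 222/149)

Set up U = [u_1 | ... | u_2] ∈ R^(4×2). The projector onto W = col(U) is P = U (U^T U)^(-1) U^T.
Compute U^T U =
  [23, 1]
  [1, 13],
and U^T v = (13, 3).
Solve U^T U · c = U^T v for the coefficients: c = (83/149, 28/149). The projection is proj_W(v) = U c.
Check: (v - proj_W(v)) · u_1 = 0  (should be 0).
Check: (v - proj_W(v)) · u_2 = 0  (should be 0).
Result: proj_W(v) = (249/149, 249/149, 1/149, 222/149).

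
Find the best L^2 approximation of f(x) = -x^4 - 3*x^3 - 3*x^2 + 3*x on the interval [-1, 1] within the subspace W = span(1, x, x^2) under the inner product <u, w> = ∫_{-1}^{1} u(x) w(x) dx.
g(x) = -27*x^2/7 + 6*x/5 + 3/35

The best approximation g ∈ W is the orthogonal projection of f onto W. Writing g = a_0 + a_1 x + a_2 x^2, the coefficients solve the normal equations G · a = b where
  G_{ij} = <φ_i, φ_j> and b_i = <f, φ_i>, with φ_0 = 1, φ_1 = x, φ_2 = x^2.
G =
  [2, 0, 2/3]
  [0, 2/3, 0]
  [2/3, 0, 2/5],
b = (-12/5, 4/5, -52/35).
Solving gives a_0 = 3/35, a_1 = 6/5, a_2 = -27/7, so
  g(x) = -27*x^2/7 + 6*x/5 + 3/35.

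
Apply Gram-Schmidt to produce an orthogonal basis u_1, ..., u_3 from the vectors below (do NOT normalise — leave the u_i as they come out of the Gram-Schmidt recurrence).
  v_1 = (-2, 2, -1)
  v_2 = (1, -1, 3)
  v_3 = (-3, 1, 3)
Orthogonal basis:
  u_1 = (-2, 2, -1)
  u_2 = (-5/9, 5/9, 20/9)
  u_3 = (-1, -1, 0)

Apply the Gram-Schmidt recurrence
  u_1 = v_1
  u_i = v_i − Σ_{j<i} ((v_i · u_j) / (u_j · u_j)) · u_j.

Step by step this gives:
  u_1 = (-2, 2, -1)
  u_2 = (-5/9, 5/9, 20/9)
  u_3 = (-1, -1, 0)

Orthogonality check:
  u_2 · u_1 = 0 (should be 0)
  u_3 · u_1 = 0 (should be 0)
  u_3 · u_2 = 0 (should be 0)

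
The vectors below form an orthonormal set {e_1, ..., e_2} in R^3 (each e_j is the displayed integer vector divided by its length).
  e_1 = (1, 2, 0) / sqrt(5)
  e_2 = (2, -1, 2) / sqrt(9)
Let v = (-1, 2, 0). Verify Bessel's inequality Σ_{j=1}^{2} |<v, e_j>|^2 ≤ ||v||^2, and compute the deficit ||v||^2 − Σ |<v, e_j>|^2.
Σ |<v, e_j>|^2 = 161/45; ||v||^2 = 5; deficit = 64/45

Write each e_j = u_j / sqrt(<u_j, u_j>) where u_j is the displayed integer vector. Then <v, e_j> = <v, u_j> / sqrt(<u_j, u_j>), so |<v, e_j>|^2 = <v, u_j>^2 / <u_j, u_j>.
Coefficients: <v, e_1> = 3/sqrt(5), <v, e_2> = -4/sqrt(9).
Square and sum: Σ |<v, e_j>|^2 = 161/45.
Compute ||v||^2 = v·v = 5.
Deficit = 5 − 161/45 = 64/45 ≥ 0, confirming Bessel's inequality. (The deficit equals ||v − Σ <v,e_j> e_j||^2, the squared distance from v to span{e_j}.)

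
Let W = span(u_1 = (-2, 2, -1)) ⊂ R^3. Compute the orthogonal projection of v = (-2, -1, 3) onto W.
proj_W(v) = (2/9, -2/9, 1/9)

Set up U = [u_1 | ... | u_1] ∈ R^(3×1). The projector onto W = col(U) is P = U (U^T U)^(-1) U^T.
Compute U^T U =
  [9],
and U^T v = (-1).
Solve U^T U · c = U^T v for the coefficients: c = (-1/9). The projection is proj_W(v) = U c.
Check: (v - proj_W(v)) · u_1 = 0  (should be 0).
Result: proj_W(v) = (2/9, -2/9, 1/9).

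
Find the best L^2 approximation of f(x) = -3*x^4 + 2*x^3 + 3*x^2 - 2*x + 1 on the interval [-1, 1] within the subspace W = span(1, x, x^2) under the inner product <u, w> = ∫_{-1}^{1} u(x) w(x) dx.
g(x) = 3*x^2/7 - 4*x/5 + 44/35

The best approximation g ∈ W is the orthogonal projection of f onto W. Writing g = a_0 + a_1 x + a_2 x^2, the coefficients solve the normal equations G · a = b where
  G_{ij} = <φ_i, φ_j> and b_i = <f, φ_i>, with φ_0 = 1, φ_1 = x, φ_2 = x^2.
G =
  [2, 0, 2/3]
  [0, 2/3, 0]
  [2/3, 0, 2/5],
b = (14/5, -8/15, 106/105).
Solving gives a_0 = 44/35, a_1 = -4/5, a_2 = 3/7, so
  g(x) = 3*x^2/7 - 4*x/5 + 44/35.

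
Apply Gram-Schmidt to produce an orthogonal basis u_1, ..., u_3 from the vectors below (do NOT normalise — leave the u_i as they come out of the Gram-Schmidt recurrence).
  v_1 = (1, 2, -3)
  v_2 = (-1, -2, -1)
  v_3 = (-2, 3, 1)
Orthogonal basis:
  u_1 = (1, 2, -3)
  u_2 = (-6/7, -12/7, -10/7)
  u_3 = (-14/5, 7/5, 0)

Apply the Gram-Schmidt recurrence
  u_1 = v_1
  u_i = v_i − Σ_{j<i} ((v_i · u_j) / (u_j · u_j)) · u_j.

Step by step this gives:
  u_1 = (1, 2, -3)
  u_2 = (-6/7, -12/7, -10/7)
  u_3 = (-14/5, 7/5, 0)

Orthogonality check:
  u_2 · u_1 = 0 (should be 0)
  u_3 · u_1 = 0 (should be 0)
  u_3 · u_2 = 0 (should be 0)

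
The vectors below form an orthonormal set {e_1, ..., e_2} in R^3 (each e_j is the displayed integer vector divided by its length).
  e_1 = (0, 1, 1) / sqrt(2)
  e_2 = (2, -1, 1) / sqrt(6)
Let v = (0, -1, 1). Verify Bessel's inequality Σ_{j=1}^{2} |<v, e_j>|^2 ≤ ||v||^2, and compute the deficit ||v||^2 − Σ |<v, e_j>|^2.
Σ |<v, e_j>|^2 = 2/3; ||v||^2 = 2; deficit = 4/3

Write each e_j = u_j / sqrt(<u_j, u_j>) where u_j is the displayed integer vector. Then <v, e_j> = <v, u_j> / sqrt(<u_j, u_j>), so |<v, e_j>|^2 = <v, u_j>^2 / <u_j, u_j>.
Coefficients: <v, e_1> = 0/sqrt(2), <v, e_2> = 2/sqrt(6).
Square and sum: Σ |<v, e_j>|^2 = 2/3.
Compute ||v||^2 = v·v = 2.
Deficit = 2 − 2/3 = 4/3 ≥ 0, confirming Bessel's inequality. (The deficit equals ||v − Σ <v,e_j> e_j||^2, the squared distance from v to span{e_j}.)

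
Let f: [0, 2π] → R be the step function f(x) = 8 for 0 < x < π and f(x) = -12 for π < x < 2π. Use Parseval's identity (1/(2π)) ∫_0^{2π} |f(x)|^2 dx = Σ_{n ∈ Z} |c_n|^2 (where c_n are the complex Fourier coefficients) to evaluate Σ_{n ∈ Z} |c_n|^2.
Σ |c_n|^2 = 104

Parseval equates the L^2 energy of f (normalised by 1/(2π)) with the ℓ^2 sum of its Fourier coefficients: (1/(2π)) ∫_0^{2π} |f|^2 = Σ |c_n|^2.
Compute the left side: (1/(2π)) [∫_0^π 8^2 dx + ∫_π^{2π} (-12)^2 dx] = (1/(2π)) · (64π + 144π) = (64 + 144)/2 = 104.
So Σ_{n ∈ Z} |c_n|^2 = 104.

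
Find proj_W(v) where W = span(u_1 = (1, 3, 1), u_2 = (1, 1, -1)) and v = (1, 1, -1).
proj_W(v) = (1, 1, -1)

Set up U = [u_1 | ... | u_2] ∈ R^(3×2). The projector onto W = col(U) is P = U (U^T U)^(-1) U^T.
Compute U^T U =
  [11, 3]
  [3, 3],
and U^T v = (3, 3).
Solve U^T U · c = U^T v for the coefficients: c = (0, 1). The projection is proj_W(v) = U c.
Check: (v - proj_W(v)) · u_1 = 0  (should be 0).
Check: (v - proj_W(v)) · u_2 = 0  (should be 0).
Result: proj_W(v) = (1, 1, -1).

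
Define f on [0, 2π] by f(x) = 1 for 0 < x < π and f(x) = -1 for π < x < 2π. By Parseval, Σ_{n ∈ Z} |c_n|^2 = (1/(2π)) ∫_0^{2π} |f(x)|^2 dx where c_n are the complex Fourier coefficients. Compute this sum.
Σ |c_n|^2 = 1

Parseval equates the L^2 energy of f (normalised by 1/(2π)) with the ℓ^2 sum of its Fourier coefficients: (1/(2π)) ∫_0^{2π} |f|^2 = Σ |c_n|^2.
Compute the left side: (1/(2π)) [∫_0^π 1^2 dx + ∫_π^{2π} (-1)^2 dx] = (1/(2π)) · (1π + 1π) = (1 + 1)/2 = 1.
So Σ_{n ∈ Z} |c_n|^2 = 1.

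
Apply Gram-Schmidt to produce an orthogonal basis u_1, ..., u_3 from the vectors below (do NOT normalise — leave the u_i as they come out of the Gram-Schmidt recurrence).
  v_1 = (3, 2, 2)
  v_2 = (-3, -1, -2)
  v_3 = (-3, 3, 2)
Orthogonal basis:
  u_1 = (3, 2, 2)
  u_2 = (-6/17, 13/17, -4/17)
  u_3 = (-24/13, 0, 36/13)

Apply the Gram-Schmidt recurrence
  u_1 = v_1
  u_i = v_i − Σ_{j<i} ((v_i · u_j) / (u_j · u_j)) · u_j.

Step by step this gives:
  u_1 = (3, 2, 2)
  u_2 = (-6/17, 13/17, -4/17)
  u_3 = (-24/13, 0, 36/13)

Orthogonality check:
  u_2 · u_1 = 0 (should be 0)
  u_3 · u_1 = 0 (should be 0)
  u_3 · u_2 = 0 (should be 0)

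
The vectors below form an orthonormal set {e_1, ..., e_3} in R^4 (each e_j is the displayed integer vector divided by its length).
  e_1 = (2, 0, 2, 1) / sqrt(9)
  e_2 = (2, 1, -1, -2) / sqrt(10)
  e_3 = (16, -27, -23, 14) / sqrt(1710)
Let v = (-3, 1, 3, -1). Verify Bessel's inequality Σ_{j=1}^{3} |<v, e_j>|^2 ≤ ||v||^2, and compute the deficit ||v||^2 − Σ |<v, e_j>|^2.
Σ |<v, e_j>|^2 = 3131/171; ||v||^2 = 20; deficit = 289/171

Write each e_j = u_j / sqrt(<u_j, u_j>) where u_j is the displayed integer vector. Then <v, e_j> = <v, u_j> / sqrt(<u_j, u_j>), so |<v, e_j>|^2 = <v, u_j>^2 / <u_j, u_j>.
Coefficients: <v, e_1> = -1/sqrt(9), <v, e_2> = -6/sqrt(10), <v, e_3> = -158/sqrt(1710).
Square and sum: Σ |<v, e_j>|^2 = 3131/171.
Compute ||v||^2 = v·v = 20.
Deficit = 20 − 3131/171 = 289/171 ≥ 0, confirming Bessel's inequality. (The deficit equals ||v − Σ <v,e_j> e_j||^2, the squared distance from v to span{e_j}.)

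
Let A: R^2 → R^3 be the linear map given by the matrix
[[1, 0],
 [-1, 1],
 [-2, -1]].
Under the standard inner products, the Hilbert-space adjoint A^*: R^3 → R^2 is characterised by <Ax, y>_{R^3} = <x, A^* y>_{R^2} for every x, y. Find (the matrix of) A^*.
A^* = A^T =
[[1, -1, -2],
 [0, 1, -1]]

For real matrices with standard dot products, the defining identity <Ax, y> = <x, A^* y> gives (Ax)^T y = x^T (A^*) y, i.e. x^T A^T y = x^T (A^*) y. Since this holds for all x, y, we must have A^* = A^T. Therefore
A^* =
[[1, -1, -2],
 [0, 1, -1]].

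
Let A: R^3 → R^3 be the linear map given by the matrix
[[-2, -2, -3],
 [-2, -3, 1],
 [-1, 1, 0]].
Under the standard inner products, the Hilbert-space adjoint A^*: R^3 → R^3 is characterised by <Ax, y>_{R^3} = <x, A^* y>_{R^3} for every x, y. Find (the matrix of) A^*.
A^* = A^T =
[[-2, -2, -1],
 [-2, -3, 1],
 [-3, 1, 0]]

For real matrices with standard dot products, the defining identity <Ax, y> = <x, A^* y> gives (Ax)^T y = x^T (A^*) y, i.e. x^T A^T y = x^T (A^*) y. Since this holds for all x, y, we must have A^* = A^T. Therefore
A^* =
[[-2, -2, -1],
 [-2, -3, 1],
 [-3, 1, 0]].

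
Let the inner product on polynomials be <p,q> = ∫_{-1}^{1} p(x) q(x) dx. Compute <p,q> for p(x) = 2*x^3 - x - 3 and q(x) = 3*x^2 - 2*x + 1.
<p,q> = -184/15

Expand the product: p(x)·q(x) = 6*x^5 - 4*x^4 - x^3 - 7*x^2 + 5*x - 3.
∫_{-1}^{1} of each monomial x^k gives [2/(k+1) if k even, 0 if k odd]. Integrating term-by-term (or equivalently evaluating the antiderivative F(x) = x^6 - 4*x^5/5 - x^4/4 - 7*x^3/3 + 5*x^2/2 - 3*x at the endpoints):
  F(1) − F(−1) = -173/60 − (563/60) = -184/15.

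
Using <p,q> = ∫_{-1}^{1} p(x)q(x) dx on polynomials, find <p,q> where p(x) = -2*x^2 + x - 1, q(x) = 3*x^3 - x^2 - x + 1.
<p,q> = -4/3

Expand the product: p(x)·q(x) = -6*x^5 + 5*x^4 - 2*x^3 - 2*x^2 + 2*x - 1.
∫_{-1}^{1} of each monomial x^k gives [2/(k+1) if k even, 0 if k odd]. Integrating term-by-term (or equivalently evaluating the antiderivative F(x) = -x^6 + x^5 - x^4/2 - 2*x^3/3 + x^2 - x at the endpoints):
  F(1) − F(−1) = -7/6 − (1/6) = -4/3.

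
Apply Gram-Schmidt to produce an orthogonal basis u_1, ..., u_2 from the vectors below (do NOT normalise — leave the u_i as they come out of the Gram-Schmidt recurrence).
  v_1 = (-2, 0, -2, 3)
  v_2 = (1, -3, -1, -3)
Orthogonal basis:
  u_1 = (-2, 0, -2, 3)
  u_2 = (-1/17, -3, -35/17, -24/17)

Apply the Gram-Schmidt recurrence
  u_1 = v_1
  u_i = v_i − Σ_{j<i} ((v_i · u_j) / (u_j · u_j)) · u_j.

Step by step this gives:
  u_1 = (-2, 0, -2, 3)
  u_2 = (-1/17, -3, -35/17, -24/17)

Orthogonality check:
  u_2 · u_1 = 0 (should be 0)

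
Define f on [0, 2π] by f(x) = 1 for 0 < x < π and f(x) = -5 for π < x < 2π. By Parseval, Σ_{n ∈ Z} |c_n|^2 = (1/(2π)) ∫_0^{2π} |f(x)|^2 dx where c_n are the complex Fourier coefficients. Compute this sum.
Σ |c_n|^2 = 13

Parseval equates the L^2 energy of f (normalised by 1/(2π)) with the ℓ^2 sum of its Fourier coefficients: (1/(2π)) ∫_0^{2π} |f|^2 = Σ |c_n|^2.
Compute the left side: (1/(2π)) [∫_0^π 1^2 dx + ∫_π^{2π} (-5)^2 dx] = (1/(2π)) · (1π + 25π) = (1 + 25)/2 = 13.
So Σ_{n ∈ Z} |c_n|^2 = 13.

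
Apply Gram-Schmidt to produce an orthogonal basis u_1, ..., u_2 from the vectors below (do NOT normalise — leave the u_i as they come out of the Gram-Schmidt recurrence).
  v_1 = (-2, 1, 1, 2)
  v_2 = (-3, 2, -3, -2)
Orthogonal basis:
  u_1 = (-2, 1, 1, 2)
  u_2 = (-14/5, 19/10, -31/10, -11/5)

Apply the Gram-Schmidt recurrence
  u_1 = v_1
  u_i = v_i − Σ_{j<i} ((v_i · u_j) / (u_j · u_j)) · u_j.

Step by step this gives:
  u_1 = (-2, 1, 1, 2)
  u_2 = (-14/5, 19/10, -31/10, -11/5)

Orthogonality check:
  u_2 · u_1 = 0 (should be 0)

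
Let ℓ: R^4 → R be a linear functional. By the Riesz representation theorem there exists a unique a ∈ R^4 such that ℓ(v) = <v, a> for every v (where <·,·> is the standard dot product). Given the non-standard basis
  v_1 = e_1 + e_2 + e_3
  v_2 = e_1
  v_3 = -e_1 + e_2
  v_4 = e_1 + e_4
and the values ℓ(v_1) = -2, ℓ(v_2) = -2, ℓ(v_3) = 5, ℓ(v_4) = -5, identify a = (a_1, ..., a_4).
a = (-2, 3, -3, -3)

Write a = (a_1, ..., a_4) in the standard basis. For each basis vector v_i, ℓ(v_i) = <v_i, a> is a linear equation in the a_j's. Collect the n equations into a matrix system V a = ℓ, where row i of V is v_i (expressed in the standard basis). Since V is invertible (lower-triangular with 1s on the diagonal, up to permutation), solve by back-substitution:
  V =
[[1, 1, 1, 0],
 [1, 0, 0, 0],
 [-1, 1, 0, 0],
 [1, 0, 0, 1]]
  V a = (-2, -2, 5, -5)
Solving gives a = (-2, 3, -3, -3).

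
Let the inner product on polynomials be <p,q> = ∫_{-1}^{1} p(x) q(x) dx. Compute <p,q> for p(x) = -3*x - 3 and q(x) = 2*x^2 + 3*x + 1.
<p,q> = -16

Expand the product: p(x)·q(x) = -6*x^3 - 15*x^2 - 12*x - 3.
∫_{-1}^{1} of each monomial x^k gives [2/(k+1) if k even, 0 if k odd]. Integrating term-by-term (or equivalently evaluating the antiderivative F(x) = -3*x^4/2 - 5*x^3 - 6*x^2 - 3*x at the endpoints):
  F(1) − F(−1) = -31/2 − (1/2) = -16.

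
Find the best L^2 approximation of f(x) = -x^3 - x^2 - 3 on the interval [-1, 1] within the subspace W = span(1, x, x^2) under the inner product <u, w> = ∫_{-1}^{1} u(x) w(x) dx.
g(x) = -x^2 - 3*x/5 - 3

The best approximation g ∈ W is the orthogonal projection of f onto W. Writing g = a_0 + a_1 x + a_2 x^2, the coefficients solve the normal equations G · a = b where
  G_{ij} = <φ_i, φ_j> and b_i = <f, φ_i>, with φ_0 = 1, φ_1 = x, φ_2 = x^2.
G =
  [2, 0, 2/3]
  [0, 2/3, 0]
  [2/3, 0, 2/5],
b = (-20/3, -2/5, -12/5).
Solving gives a_0 = -3, a_1 = -3/5, a_2 = -1, so
  g(x) = -x^2 - 3*x/5 - 3.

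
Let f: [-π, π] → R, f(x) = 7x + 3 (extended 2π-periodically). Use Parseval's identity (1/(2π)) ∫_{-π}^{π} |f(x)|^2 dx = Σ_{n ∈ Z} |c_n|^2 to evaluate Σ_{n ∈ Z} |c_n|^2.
Σ |c_n|^2 = 49π^2/3 + 9

Expand and integrate term by term over [-π, π]:
  ∫ (7x)^2 dx = 49·(2π^3/3); ∫ 2·7·(3)·x dx = 0 (odd integrand); ∫ 3^2 dx = 9·2π.
So (1/(2π)) ∫_{-π}^{π} (7x + 3)^2 dx = 49π^2/3 + 9 = 49π^2/3 + 9.
Parseval ⇒ Σ |c_n|^2 = 49π^2/3 + 9.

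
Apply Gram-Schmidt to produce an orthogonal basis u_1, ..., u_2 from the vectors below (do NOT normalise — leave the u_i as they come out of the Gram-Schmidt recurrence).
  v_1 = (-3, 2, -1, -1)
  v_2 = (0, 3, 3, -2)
Orthogonal basis:
  u_1 = (-3, 2, -1, -1)
  u_2 = (1, 7/3, 10/3, -5/3)

Apply the Gram-Schmidt recurrence
  u_1 = v_1
  u_i = v_i − Σ_{j<i} ((v_i · u_j) / (u_j · u_j)) · u_j.

Step by step this gives:
  u_1 = (-3, 2, -1, -1)
  u_2 = (1, 7/3, 10/3, -5/3)

Orthogonality check:
  u_2 · u_1 = 0 (should be 0)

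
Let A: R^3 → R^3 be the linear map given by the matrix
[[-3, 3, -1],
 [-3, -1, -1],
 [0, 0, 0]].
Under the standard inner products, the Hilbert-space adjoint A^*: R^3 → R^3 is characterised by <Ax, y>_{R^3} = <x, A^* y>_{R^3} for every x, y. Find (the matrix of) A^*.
A^* = A^T =
[[-3, -3, 0],
 [3, -1, 0],
 [-1, -1, 0]]

For real matrices with standard dot products, the defining identity <Ax, y> = <x, A^* y> gives (Ax)^T y = x^T (A^*) y, i.e. x^T A^T y = x^T (A^*) y. Since this holds for all x, y, we must have A^* = A^T. Therefore
A^* =
[[-3, -3, 0],
 [3, -1, 0],
 [-1, -1, 0]].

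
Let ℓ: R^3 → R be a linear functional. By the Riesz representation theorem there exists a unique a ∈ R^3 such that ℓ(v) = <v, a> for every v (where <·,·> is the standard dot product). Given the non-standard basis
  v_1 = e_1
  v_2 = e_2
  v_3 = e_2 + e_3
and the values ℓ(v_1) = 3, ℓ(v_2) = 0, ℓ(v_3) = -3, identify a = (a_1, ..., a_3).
a = (3, 0, -3)

Write a = (a_1, ..., a_3) in the standard basis. For each basis vector v_i, ℓ(v_i) = <v_i, a> is a linear equation in the a_j's. Collect the n equations into a matrix system V a = ℓ, where row i of V is v_i (expressed in the standard basis). Since V is invertible (lower-triangular with 1s on the diagonal, up to permutation), solve by back-substitution:
  V =
[[1, 0, 0],
 [0, 1, 0],
 [0, 1, 1]]
  V a = (3, 0, -3)
Solving gives a = (3, 0, -3).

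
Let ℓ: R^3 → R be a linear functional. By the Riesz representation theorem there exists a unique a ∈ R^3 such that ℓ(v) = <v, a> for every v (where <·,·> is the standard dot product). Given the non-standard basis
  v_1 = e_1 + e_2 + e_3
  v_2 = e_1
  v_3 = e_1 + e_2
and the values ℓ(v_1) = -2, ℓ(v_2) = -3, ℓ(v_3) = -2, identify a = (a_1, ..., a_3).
a = (-3, 1, 0)

Write a = (a_1, ..., a_3) in the standard basis. For each basis vector v_i, ℓ(v_i) = <v_i, a> is a linear equation in the a_j's. Collect the n equations into a matrix system V a = ℓ, where row i of V is v_i (expressed in the standard basis). Since V is invertible (lower-triangular with 1s on the diagonal, up to permutation), solve by back-substitution:
  V =
[[1, 1, 1],
 [1, 0, 0],
 [1, 1, 0]]
  V a = (-2, -3, -2)
Solving gives a = (-3, 1, 0).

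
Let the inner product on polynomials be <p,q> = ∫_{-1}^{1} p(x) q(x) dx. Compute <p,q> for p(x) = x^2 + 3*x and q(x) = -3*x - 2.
<p,q> = -22/3

Expand the product: p(x)·q(x) = -3*x^3 - 11*x^2 - 6*x.
∫_{-1}^{1} of each monomial x^k gives [2/(k+1) if k even, 0 if k odd]. Integrating term-by-term (or equivalently evaluating the antiderivative F(x) = -3*x^4/4 - 11*x^3/3 - 3*x^2 at the endpoints):
  F(1) − F(−1) = -89/12 − (-1/12) = -22/3.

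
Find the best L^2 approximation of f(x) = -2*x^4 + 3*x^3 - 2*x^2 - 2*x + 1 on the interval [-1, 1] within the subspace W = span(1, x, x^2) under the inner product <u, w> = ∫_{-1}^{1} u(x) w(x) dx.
g(x) = -26*x^2/7 - x/5 + 41/35

The best approximation g ∈ W is the orthogonal projection of f onto W. Writing g = a_0 + a_1 x + a_2 x^2, the coefficients solve the normal equations G · a = b where
  G_{ij} = <φ_i, φ_j> and b_i = <f, φ_i>, with φ_0 = 1, φ_1 = x, φ_2 = x^2.
G =
  [2, 0, 2/3]
  [0, 2/3, 0]
  [2/3, 0, 2/5],
b = (-2/15, -2/15, -74/105).
Solving gives a_0 = 41/35, a_1 = -1/5, a_2 = -26/7, so
  g(x) = -26*x^2/7 - x/5 + 41/35.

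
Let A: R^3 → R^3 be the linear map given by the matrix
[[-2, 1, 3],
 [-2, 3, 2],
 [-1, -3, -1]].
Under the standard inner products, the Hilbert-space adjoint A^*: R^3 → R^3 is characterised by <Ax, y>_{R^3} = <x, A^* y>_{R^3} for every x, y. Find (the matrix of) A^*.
A^* = A^T =
[[-2, -2, -1],
 [1, 3, -3],
 [3, 2, -1]]

For real matrices with standard dot products, the defining identity <Ax, y> = <x, A^* y> gives (Ax)^T y = x^T (A^*) y, i.e. x^T A^T y = x^T (A^*) y. Since this holds for all x, y, we must have A^* = A^T. Therefore
A^* =
[[-2, -2, -1],
 [1, 3, -3],
 [3, 2, -1]].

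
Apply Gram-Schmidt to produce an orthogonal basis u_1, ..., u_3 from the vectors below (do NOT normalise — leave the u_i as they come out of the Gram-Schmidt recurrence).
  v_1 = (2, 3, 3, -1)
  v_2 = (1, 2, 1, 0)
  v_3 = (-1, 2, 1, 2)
Orthogonal basis:
  u_1 = (2, 3, 3, -1)
  u_2 = (1/23, 13/23, -10/23, 11/23)
  u_3 = (-26/17, 2/17, 22/17, 20/17)

Apply the Gram-Schmidt recurrence
  u_1 = v_1
  u_i = v_i − Σ_{j<i} ((v_i · u_j) / (u_j · u_j)) · u_j.

Step by step this gives:
  u_1 = (2, 3, 3, -1)
  u_2 = (1/23, 13/23, -10/23, 11/23)
  u_3 = (-26/17, 2/17, 22/17, 20/17)

Orthogonality check:
  u_2 · u_1 = 0 (should be 0)
  u_3 · u_1 = 0 (should be 0)
  u_3 · u_2 = 0 (should be 0)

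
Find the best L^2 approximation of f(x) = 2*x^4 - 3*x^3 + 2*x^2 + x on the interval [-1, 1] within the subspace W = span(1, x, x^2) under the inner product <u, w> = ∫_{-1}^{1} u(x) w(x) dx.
g(x) = 26*x^2/7 - 4*x/5 - 6/35

The best approximation g ∈ W is the orthogonal projection of f onto W. Writing g = a_0 + a_1 x + a_2 x^2, the coefficients solve the normal equations G · a = b where
  G_{ij} = <φ_i, φ_j> and b_i = <f, φ_i>, with φ_0 = 1, φ_1 = x, φ_2 = x^2.
G =
  [2, 0, 2/3]
  [0, 2/3, 0]
  [2/3, 0, 2/5],
b = (32/15, -8/15, 48/35).
Solving gives a_0 = -6/35, a_1 = -4/5, a_2 = 26/7, so
  g(x) = 26*x^2/7 - 4*x/5 - 6/35.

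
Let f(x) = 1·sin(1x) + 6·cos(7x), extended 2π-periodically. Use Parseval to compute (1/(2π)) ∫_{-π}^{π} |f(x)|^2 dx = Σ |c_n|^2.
Σ |c_n|^2 = 37/2

Expand |f|^2 and use orthogonality of {sin(nx), cos(mx)} on [-π, π]:
  ∫_{-π}^{π} sin(nx)^2 dx = π, ∫ cos(mx)^2 dx = π, and cross terms integrate to 0.
So ∫_{-π}^{π} f(x)^2 dx = 1^2 · π + 6^2 · π = (1 + 36)π.
Divide by 2π: (1 + 36)/2 = 37/2.
By Parseval, this equals Σ |c_n|^2.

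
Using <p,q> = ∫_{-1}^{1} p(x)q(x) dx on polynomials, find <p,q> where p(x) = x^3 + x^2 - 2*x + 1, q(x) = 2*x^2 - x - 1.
<p,q> = 2/5

Expand the product: p(x)·q(x) = 2*x^5 + x^4 - 6*x^3 + 3*x^2 + x - 1.
∫_{-1}^{1} of each monomial x^k gives [2/(k+1) if k even, 0 if k odd]. Integrating term-by-term (or equivalently evaluating the antiderivative F(x) = x^6/3 + x^5/5 - 3*x^4/2 + x^3 + x^2/2 - x at the endpoints):
  F(1) − F(−1) = -7/15 − (-13/15) = 2/5.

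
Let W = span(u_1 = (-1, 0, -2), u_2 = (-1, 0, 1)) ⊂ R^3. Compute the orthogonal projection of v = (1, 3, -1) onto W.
proj_W(v) = (1, 0, -1)

Set up U = [u_1 | ... | u_2] ∈ R^(3×2). The projector onto W = col(U) is P = U (U^T U)^(-1) U^T.
Compute U^T U =
  [5, -1]
  [-1, 2],
and U^T v = (1, -2).
Solve U^T U · c = U^T v for the coefficients: c = (0, -1). The projection is proj_W(v) = U c.
Check: (v - proj_W(v)) · u_1 = 0  (should be 0).
Check: (v - proj_W(v)) · u_2 = 0  (should be 0).
Result: proj_W(v) = (1, 0, -1).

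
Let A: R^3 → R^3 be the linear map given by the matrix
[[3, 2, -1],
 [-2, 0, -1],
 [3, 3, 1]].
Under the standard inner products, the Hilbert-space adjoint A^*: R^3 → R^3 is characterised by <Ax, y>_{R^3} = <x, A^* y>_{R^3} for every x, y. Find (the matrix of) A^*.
A^* = A^T =
[[3, -2, 3],
 [2, 0, 3],
 [-1, -1, 1]]

For real matrices with standard dot products, the defining identity <Ax, y> = <x, A^* y> gives (Ax)^T y = x^T (A^*) y, i.e. x^T A^T y = x^T (A^*) y. Since this holds for all x, y, we must have A^* = A^T. Therefore
A^* =
[[3, -2, 3],
 [2, 0, 3],
 [-1, -1, 1]].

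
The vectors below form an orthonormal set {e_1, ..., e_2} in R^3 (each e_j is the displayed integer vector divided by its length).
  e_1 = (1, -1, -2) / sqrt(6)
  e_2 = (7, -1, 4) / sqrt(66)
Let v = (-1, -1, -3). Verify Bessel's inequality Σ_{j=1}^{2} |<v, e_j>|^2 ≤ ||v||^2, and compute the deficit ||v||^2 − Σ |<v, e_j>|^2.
Σ |<v, e_j>|^2 = 120/11; ||v||^2 = 11; deficit = 1/11

Write each e_j = u_j / sqrt(<u_j, u_j>) where u_j is the displayed integer vector. Then <v, e_j> = <v, u_j> / sqrt(<u_j, u_j>), so |<v, e_j>|^2 = <v, u_j>^2 / <u_j, u_j>.
Coefficients: <v, e_1> = 6/sqrt(6), <v, e_2> = -18/sqrt(66).
Square and sum: Σ |<v, e_j>|^2 = 120/11.
Compute ||v||^2 = v·v = 11.
Deficit = 11 − 120/11 = 1/11 ≥ 0, confirming Bessel's inequality. (The deficit equals ||v − Σ <v,e_j> e_j||^2, the squared distance from v to span{e_j}.)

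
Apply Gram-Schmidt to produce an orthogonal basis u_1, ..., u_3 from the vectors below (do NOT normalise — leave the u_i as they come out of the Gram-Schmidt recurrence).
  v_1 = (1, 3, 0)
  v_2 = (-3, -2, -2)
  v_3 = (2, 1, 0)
Orthogonal basis:
  u_1 = (1, 3, 0)
  u_2 = (-21/10, 7/10, -2)
  u_3 = (60/89, -20/89, -70/89)

Apply the Gram-Schmidt recurrence
  u_1 = v_1
  u_i = v_i − Σ_{j<i} ((v_i · u_j) / (u_j · u_j)) · u_j.

Step by step this gives:
  u_1 = (1, 3, 0)
  u_2 = (-21/10, 7/10, -2)
  u_3 = (60/89, -20/89, -70/89)

Orthogonality check:
  u_2 · u_1 = 0 (should be 0)
  u_3 · u_1 = 0 (should be 0)
  u_3 · u_2 = 0 (should be 0)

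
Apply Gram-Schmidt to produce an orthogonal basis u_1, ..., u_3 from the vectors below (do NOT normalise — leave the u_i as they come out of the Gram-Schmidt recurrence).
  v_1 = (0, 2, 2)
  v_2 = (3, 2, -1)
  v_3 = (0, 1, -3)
Orthogonal basis:
  u_1 = (0, 2, 2)
  u_2 = (3, 3/2, -3/2)
  u_3 = (-4/3, 4/3, -4/3)

Apply the Gram-Schmidt recurrence
  u_1 = v_1
  u_i = v_i − Σ_{j<i} ((v_i · u_j) / (u_j · u_j)) · u_j.

Step by step this gives:
  u_1 = (0, 2, 2)
  u_2 = (3, 3/2, -3/2)
  u_3 = (-4/3, 4/3, -4/3)

Orthogonality check:
  u_2 · u_1 = 0 (should be 0)
  u_3 · u_1 = 0 (should be 0)
  u_3 · u_2 = 0 (should be 0)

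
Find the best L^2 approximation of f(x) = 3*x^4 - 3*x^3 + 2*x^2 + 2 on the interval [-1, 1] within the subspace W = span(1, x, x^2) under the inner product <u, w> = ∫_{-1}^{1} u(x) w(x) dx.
g(x) = 32*x^2/7 - 9*x/5 + 61/35

The best approximation g ∈ W is the orthogonal projection of f onto W. Writing g = a_0 + a_1 x + a_2 x^2, the coefficients solve the normal equations G · a = b where
  G_{ij} = <φ_i, φ_j> and b_i = <f, φ_i>, with φ_0 = 1, φ_1 = x, φ_2 = x^2.
G =
  [2, 0, 2/3]
  [0, 2/3, 0]
  [2/3, 0, 2/5],
b = (98/15, -6/5, 314/105).
Solving gives a_0 = 61/35, a_1 = -9/5, a_2 = 32/7, so
  g(x) = 32*x^2/7 - 9*x/5 + 61/35.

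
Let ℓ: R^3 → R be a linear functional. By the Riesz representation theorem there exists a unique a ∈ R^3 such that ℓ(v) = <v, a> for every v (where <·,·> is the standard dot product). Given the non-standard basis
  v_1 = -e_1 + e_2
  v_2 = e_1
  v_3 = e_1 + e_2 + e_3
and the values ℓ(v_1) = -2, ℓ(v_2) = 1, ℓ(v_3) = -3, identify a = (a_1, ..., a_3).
a = (1, -1, -3)

Write a = (a_1, ..., a_3) in the standard basis. For each basis vector v_i, ℓ(v_i) = <v_i, a> is a linear equation in the a_j's. Collect the n equations into a matrix system V a = ℓ, where row i of V is v_i (expressed in the standard basis). Since V is invertible (lower-triangular with 1s on the diagonal, up to permutation), solve by back-substitution:
  V =
[[-1, 1, 0],
 [1, 0, 0],
 [1, 1, 1]]
  V a = (-2, 1, -3)
Solving gives a = (1, -1, -3).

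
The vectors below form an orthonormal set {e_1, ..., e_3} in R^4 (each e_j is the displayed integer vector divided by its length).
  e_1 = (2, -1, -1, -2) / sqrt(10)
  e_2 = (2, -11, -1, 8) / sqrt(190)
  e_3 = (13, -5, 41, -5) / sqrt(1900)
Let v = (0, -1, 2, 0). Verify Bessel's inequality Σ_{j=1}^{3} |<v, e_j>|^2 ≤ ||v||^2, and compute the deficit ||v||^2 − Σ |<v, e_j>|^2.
Σ |<v, e_j>|^2 = 451/100; ||v||^2 = 5; deficit = 49/100

Write each e_j = u_j / sqrt(<u_j, u_j>) where u_j is the displayed integer vector. Then <v, e_j> = <v, u_j> / sqrt(<u_j, u_j>), so |<v, e_j>|^2 = <v, u_j>^2 / <u_j, u_j>.
Coefficients: <v, e_1> = -1/sqrt(10), <v, e_2> = 9/sqrt(190), <v, e_3> = 87/sqrt(1900).
Square and sum: Σ |<v, e_j>|^2 = 451/100.
Compute ||v||^2 = v·v = 5.
Deficit = 5 − 451/100 = 49/100 ≥ 0, confirming Bessel's inequality. (The deficit equals ||v − Σ <v,e_j> e_j||^2, the squared distance from v to span{e_j}.)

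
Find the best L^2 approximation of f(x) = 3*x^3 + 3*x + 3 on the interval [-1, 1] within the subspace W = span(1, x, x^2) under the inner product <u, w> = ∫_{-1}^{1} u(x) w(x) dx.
g(x) = 24*x/5 + 3

The best approximation g ∈ W is the orthogonal projection of f onto W. Writing g = a_0 + a_1 x + a_2 x^2, the coefficients solve the normal equations G · a = b where
  G_{ij} = <φ_i, φ_j> and b_i = <f, φ_i>, with φ_0 = 1, φ_1 = x, φ_2 = x^2.
G =
  [2, 0, 2/3]
  [0, 2/3, 0]
  [2/3, 0, 2/5],
b = (6, 16/5, 2).
Solving gives a_0 = 3, a_1 = 24/5, a_2 = 0, so
  g(x) = 24*x/5 + 3.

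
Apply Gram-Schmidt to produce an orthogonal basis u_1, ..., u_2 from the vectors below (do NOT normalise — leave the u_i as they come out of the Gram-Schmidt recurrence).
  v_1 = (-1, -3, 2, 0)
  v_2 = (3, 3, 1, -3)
Orthogonal basis:
  u_1 = (-1, -3, 2, 0)
  u_2 = (16/7, 6/7, 17/7, -3)

Apply the Gram-Schmidt recurrence
  u_1 = v_1
  u_i = v_i − Σ_{j<i} ((v_i · u_j) / (u_j · u_j)) · u_j.

Step by step this gives:
  u_1 = (-1, -3, 2, 0)
  u_2 = (16/7, 6/7, 17/7, -3)

Orthogonality check:
  u_2 · u_1 = 0 (should be 0)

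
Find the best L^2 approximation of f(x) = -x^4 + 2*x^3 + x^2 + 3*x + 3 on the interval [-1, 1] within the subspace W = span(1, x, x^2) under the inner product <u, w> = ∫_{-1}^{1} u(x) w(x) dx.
g(x) = x^2/7 + 21*x/5 + 108/35

The best approximation g ∈ W is the orthogonal projection of f onto W. Writing g = a_0 + a_1 x + a_2 x^2, the coefficients solve the normal equations G · a = b where
  G_{ij} = <φ_i, φ_j> and b_i = <f, φ_i>, with φ_0 = 1, φ_1 = x, φ_2 = x^2.
G =
  [2, 0, 2/3]
  [0, 2/3, 0]
  [2/3, 0, 2/5],
b = (94/15, 14/5, 74/35).
Solving gives a_0 = 108/35, a_1 = 21/5, a_2 = 1/7, so
  g(x) = x^2/7 + 21*x/5 + 108/35.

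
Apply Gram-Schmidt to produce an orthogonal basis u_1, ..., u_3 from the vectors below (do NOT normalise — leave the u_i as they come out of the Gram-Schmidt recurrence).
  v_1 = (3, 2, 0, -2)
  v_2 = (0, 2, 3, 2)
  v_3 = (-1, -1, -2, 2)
Orthogonal basis:
  u_1 = (3, 2, 0, -2)
  u_2 = (0, 2, 3, 2)
  u_3 = (10/17, 9/17, -22/17, 24/17)

Apply the Gram-Schmidt recurrence
  u_1 = v_1
  u_i = v_i − Σ_{j<i} ((v_i · u_j) / (u_j · u_j)) · u_j.

Step by step this gives:
  u_1 = (3, 2, 0, -2)
  u_2 = (0, 2, 3, 2)
  u_3 = (10/17, 9/17, -22/17, 24/17)

Orthogonality check:
  u_2 · u_1 = 0 (should be 0)
  u_3 · u_1 = 0 (should be 0)
  u_3 · u_2 = 0 (should be 0)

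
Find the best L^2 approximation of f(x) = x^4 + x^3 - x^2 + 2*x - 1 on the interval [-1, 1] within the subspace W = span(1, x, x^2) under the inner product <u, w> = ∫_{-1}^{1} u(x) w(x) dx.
g(x) = -x^2/7 + 13*x/5 - 38/35

The best approximation g ∈ W is the orthogonal projection of f onto W. Writing g = a_0 + a_1 x + a_2 x^2, the coefficients solve the normal equations G · a = b where
  G_{ij} = <φ_i, φ_j> and b_i = <f, φ_i>, with φ_0 = 1, φ_1 = x, φ_2 = x^2.
G =
  [2, 0, 2/3]
  [0, 2/3, 0]
  [2/3, 0, 2/5],
b = (-34/15, 26/15, -82/105).
Solving gives a_0 = -38/35, a_1 = 13/5, a_2 = -1/7, so
  g(x) = -x^2/7 + 13*x/5 - 38/35.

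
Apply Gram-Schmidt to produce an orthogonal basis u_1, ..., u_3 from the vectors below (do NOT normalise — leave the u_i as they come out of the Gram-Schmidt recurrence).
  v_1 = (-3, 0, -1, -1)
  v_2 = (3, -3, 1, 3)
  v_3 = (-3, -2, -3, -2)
Orthogonal basis:
  u_1 = (-3, 0, -1, -1)
  u_2 = (-6/11, -3, -2/11, 20/11)
  u_3 = (141/139, -128/139, -231/139, -192/139)

Apply the Gram-Schmidt recurrence
  u_1 = v_1
  u_i = v_i − Σ_{j<i} ((v_i · u_j) / (u_j · u_j)) · u_j.

Step by step this gives:
  u_1 = (-3, 0, -1, -1)
  u_2 = (-6/11, -3, -2/11, 20/11)
  u_3 = (141/139, -128/139, -231/139, -192/139)

Orthogonality check:
  u_2 · u_1 = 0 (should be 0)
  u_3 · u_1 = 0 (should be 0)
  u_3 · u_2 = 0 (should be 0)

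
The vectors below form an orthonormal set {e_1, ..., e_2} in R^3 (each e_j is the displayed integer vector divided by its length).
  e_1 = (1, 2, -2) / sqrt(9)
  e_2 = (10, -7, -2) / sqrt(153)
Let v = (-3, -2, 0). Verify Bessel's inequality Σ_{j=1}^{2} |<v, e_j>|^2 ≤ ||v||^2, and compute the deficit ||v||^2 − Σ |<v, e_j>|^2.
Σ |<v, e_j>|^2 = 121/17; ||v||^2 = 13; deficit = 100/17

Write each e_j = u_j / sqrt(<u_j, u_j>) where u_j is the displayed integer vector. Then <v, e_j> = <v, u_j> / sqrt(<u_j, u_j>), so |<v, e_j>|^2 = <v, u_j>^2 / <u_j, u_j>.
Coefficients: <v, e_1> = -7/sqrt(9), <v, e_2> = -16/sqrt(153).
Square and sum: Σ |<v, e_j>|^2 = 121/17.
Compute ||v||^2 = v·v = 13.
Deficit = 13 − 121/17 = 100/17 ≥ 0, confirming Bessel's inequality. (The deficit equals ||v − Σ <v,e_j> e_j||^2, the squared distance from v to span{e_j}.)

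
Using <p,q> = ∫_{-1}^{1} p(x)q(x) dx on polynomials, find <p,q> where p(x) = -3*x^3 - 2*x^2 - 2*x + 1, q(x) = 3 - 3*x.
<p,q> = 48/5

Expand the product: p(x)·q(x) = 9*x^4 - 3*x^3 - 9*x + 3.
∫_{-1}^{1} of each monomial x^k gives [2/(k+1) if k even, 0 if k odd]. Integrating term-by-term (or equivalently evaluating the antiderivative F(x) = 9*x^5/5 - 3*x^4/4 - 9*x^2/2 + 3*x at the endpoints):
  F(1) − F(−1) = -9/20 − (-201/20) = 48/5.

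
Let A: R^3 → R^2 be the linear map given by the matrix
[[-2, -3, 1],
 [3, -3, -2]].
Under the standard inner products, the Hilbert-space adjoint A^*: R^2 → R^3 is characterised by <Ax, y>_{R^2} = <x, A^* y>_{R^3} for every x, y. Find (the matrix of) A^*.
A^* = A^T =
[[-2, 3],
 [-3, -3],
 [1, -2]]

For real matrices with standard dot products, the defining identity <Ax, y> = <x, A^* y> gives (Ax)^T y = x^T (A^*) y, i.e. x^T A^T y = x^T (A^*) y. Since this holds for all x, y, we must have A^* = A^T. Therefore
A^* =
[[-2, 3],
 [-3, -3],
 [1, -2]].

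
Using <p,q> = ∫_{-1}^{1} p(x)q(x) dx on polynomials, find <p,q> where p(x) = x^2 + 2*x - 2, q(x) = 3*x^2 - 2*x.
<p,q> = -82/15

Expand the product: p(x)·q(x) = 3*x^4 + 4*x^3 - 10*x^2 + 4*x.
∫_{-1}^{1} of each monomial x^k gives [2/(k+1) if k even, 0 if k odd]. Integrating term-by-term (or equivalently evaluating the antiderivative F(x) = 3*x^5/5 + x^4 - 10*x^3/3 + 2*x^2 at the endpoints):
  F(1) − F(−1) = 4/15 − (86/15) = -82/15.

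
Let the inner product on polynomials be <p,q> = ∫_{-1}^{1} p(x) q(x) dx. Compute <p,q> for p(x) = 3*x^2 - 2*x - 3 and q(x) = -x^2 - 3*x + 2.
<p,q> = -16/5

Expand the product: p(x)·q(x) = -3*x^4 - 7*x^3 + 15*x^2 + 5*x - 6.
∫_{-1}^{1} of each monomial x^k gives [2/(k+1) if k even, 0 if k odd]. Integrating term-by-term (or equivalently evaluating the antiderivative F(x) = -3*x^5/5 - 7*x^4/4 + 5*x^3 + 5*x^2/2 - 6*x at the endpoints):
  F(1) − F(−1) = -17/20 − (47/20) = -16/5.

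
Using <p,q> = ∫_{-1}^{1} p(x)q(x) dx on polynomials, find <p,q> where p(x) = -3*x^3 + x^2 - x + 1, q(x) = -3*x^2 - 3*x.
<p,q> = 12/5

Expand the product: p(x)·q(x) = 9*x^5 + 6*x^4 - 3*x.
∫_{-1}^{1} of each monomial x^k gives [2/(k+1) if k even, 0 if k odd]. Integrating term-by-term (or equivalently evaluating the antiderivative F(x) = 3*x^6/2 + 6*x^5/5 - 3*x^2/2 at the endpoints):
  F(1) − F(−1) = 6/5 − (-6/5) = 12/5.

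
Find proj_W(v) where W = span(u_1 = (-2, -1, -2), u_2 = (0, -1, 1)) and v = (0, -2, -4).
proj_W(v) = (-36/17, -10/17, -44/17)

Set up U = [u_1 | ... | u_2] ∈ R^(3×2). The projector onto W = col(U) is P = U (U^T U)^(-1) U^T.
Compute U^T U =
  [9, -1]
  [-1, 2],
and U^T v = (10, -2).
Solve U^T U · c = U^T v for the coefficients: c = (18/17, -8/17). The projection is proj_W(v) = U c.
Check: (v - proj_W(v)) · u_1 = 0  (should be 0).
Check: (v - proj_W(v)) · u_2 = 0  (should be 0).
Result: proj_W(v) = (-36/17, -10/17, -44/17).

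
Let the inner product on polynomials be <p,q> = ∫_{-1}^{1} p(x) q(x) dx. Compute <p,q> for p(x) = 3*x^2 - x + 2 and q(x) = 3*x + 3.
<p,q> = 16

Expand the product: p(x)·q(x) = 9*x^3 + 6*x^2 + 3*x + 6.
∫_{-1}^{1} of each monomial x^k gives [2/(k+1) if k even, 0 if k odd]. Integrating term-by-term (or equivalently evaluating the antiderivative F(x) = 9*x^4/4 + 2*x^3 + 3*x^2/2 + 6*x at the endpoints):
  F(1) − F(−1) = 47/4 − (-17/4) = 16.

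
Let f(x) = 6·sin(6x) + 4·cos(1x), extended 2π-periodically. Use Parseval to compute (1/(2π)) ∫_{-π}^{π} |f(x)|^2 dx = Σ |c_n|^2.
Σ |c_n|^2 = 26

Expand |f|^2 and use orthogonality of {sin(nx), cos(mx)} on [-π, π]:
  ∫_{-π}^{π} sin(nx)^2 dx = π, ∫ cos(mx)^2 dx = π, and cross terms integrate to 0.
So ∫_{-π}^{π} f(x)^2 dx = 6^2 · π + 4^2 · π = (36 + 16)π.
Divide by 2π: (36 + 16)/2 = 26.
By Parseval, this equals Σ |c_n|^2.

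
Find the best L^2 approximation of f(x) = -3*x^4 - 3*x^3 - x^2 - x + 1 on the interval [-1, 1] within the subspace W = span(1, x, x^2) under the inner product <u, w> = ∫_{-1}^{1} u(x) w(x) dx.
g(x) = -25*x^2/7 - 14*x/5 + 44/35

The best approximation g ∈ W is the orthogonal projection of f onto W. Writing g = a_0 + a_1 x + a_2 x^2, the coefficients solve the normal equations G · a = b where
  G_{ij} = <φ_i, φ_j> and b_i = <f, φ_i>, with φ_0 = 1, φ_1 = x, φ_2 = x^2.
G =
  [2, 0, 2/3]
  [0, 2/3, 0]
  [2/3, 0, 2/5],
b = (2/15, -28/15, -62/105).
Solving gives a_0 = 44/35, a_1 = -14/5, a_2 = -25/7, so
  g(x) = -25*x^2/7 - 14*x/5 + 44/35.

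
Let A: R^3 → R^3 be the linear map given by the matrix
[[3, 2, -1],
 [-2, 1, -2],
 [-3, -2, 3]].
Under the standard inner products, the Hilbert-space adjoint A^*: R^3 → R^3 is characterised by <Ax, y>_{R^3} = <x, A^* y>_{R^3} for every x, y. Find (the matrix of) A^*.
A^* = A^T =
[[3, -2, -3],
 [2, 1, -2],
 [-1, -2, 3]]

For real matrices with standard dot products, the defining identity <Ax, y> = <x, A^* y> gives (Ax)^T y = x^T (A^*) y, i.e. x^T A^T y = x^T (A^*) y. Since this holds for all x, y, we must have A^* = A^T. Therefore
A^* =
[[3, -2, -3],
 [2, 1, -2],
 [-1, -2, 3]].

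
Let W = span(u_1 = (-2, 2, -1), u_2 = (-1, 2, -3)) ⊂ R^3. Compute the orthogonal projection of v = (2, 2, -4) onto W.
proj_W(v) = (10/9, 8/9, -40/9)

Set up U = [u_1 | ... | u_2] ∈ R^(3×2). The projector onto W = col(U) is P = U (U^T U)^(-1) U^T.
Compute U^T U =
  [9, 9]
  [9, 14],
and U^T v = (4, 14).
Solve U^T U · c = U^T v for the coefficients: c = (-14/9, 2). The projection is proj_W(v) = U c.
Check: (v - proj_W(v)) · u_1 = 0  (should be 0).
Check: (v - proj_W(v)) · u_2 = 0  (should be 0).
Result: proj_W(v) = (10/9, 8/9, -40/9).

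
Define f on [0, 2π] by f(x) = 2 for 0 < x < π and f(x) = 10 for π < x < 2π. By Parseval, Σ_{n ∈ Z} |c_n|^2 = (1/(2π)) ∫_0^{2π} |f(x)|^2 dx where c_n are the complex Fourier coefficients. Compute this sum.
Σ |c_n|^2 = 52

Parseval equates the L^2 energy of f (normalised by 1/(2π)) with the ℓ^2 sum of its Fourier coefficients: (1/(2π)) ∫_0^{2π} |f|^2 = Σ |c_n|^2.
Compute the left side: (1/(2π)) [∫_0^π 2^2 dx + ∫_π^{2π} 10^2 dx] = (1/(2π)) · (4π + 100π) = (4 + 100)/2 = 52.
So Σ_{n ∈ Z} |c_n|^2 = 52.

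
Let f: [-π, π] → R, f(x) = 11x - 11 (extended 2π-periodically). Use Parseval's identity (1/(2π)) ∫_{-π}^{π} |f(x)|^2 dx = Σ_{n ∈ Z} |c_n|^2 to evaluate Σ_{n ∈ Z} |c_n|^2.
Σ |c_n|^2 = 121π^2/3 + 121

Expand and integrate term by term over [-π, π]:
  ∫ (11x)^2 dx = 121·(2π^3/3); ∫ 2·11·(-11)·x dx = 0 (odd integrand); ∫ (-11)^2 dx = 121·2π.
So (1/(2π)) ∫_{-π}^{π} (11x - 11)^2 dx = 121π^2/3 + 121 = 121π^2/3 + 121.
Parseval ⇒ Σ |c_n|^2 = 121π^2/3 + 121.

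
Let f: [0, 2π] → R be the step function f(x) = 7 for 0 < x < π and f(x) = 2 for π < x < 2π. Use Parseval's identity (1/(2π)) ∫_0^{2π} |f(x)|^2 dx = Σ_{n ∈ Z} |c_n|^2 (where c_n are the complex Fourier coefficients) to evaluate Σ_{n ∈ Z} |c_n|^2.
Σ |c_n|^2 = 53/2

Parseval equates the L^2 energy of f (normalised by 1/(2π)) with the ℓ^2 sum of its Fourier coefficients: (1/(2π)) ∫_0^{2π} |f|^2 = Σ |c_n|^2.
Compute the left side: (1/(2π)) [∫_0^π 7^2 dx + ∫_π^{2π} 2^2 dx] = (1/(2π)) · (49π + 4π) = (49 + 4)/2 = 53/2.
So Σ_{n ∈ Z} |c_n|^2 = 53/2.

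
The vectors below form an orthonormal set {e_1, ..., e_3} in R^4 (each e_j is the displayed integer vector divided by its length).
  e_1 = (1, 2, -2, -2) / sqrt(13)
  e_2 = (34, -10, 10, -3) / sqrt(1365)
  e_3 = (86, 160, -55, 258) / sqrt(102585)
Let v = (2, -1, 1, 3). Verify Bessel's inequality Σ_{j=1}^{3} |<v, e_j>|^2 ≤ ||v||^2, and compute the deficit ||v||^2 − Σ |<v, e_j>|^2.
Σ |<v, e_j>|^2 = 5*2**(140/779)*3**(166/779)*5**(46/779)*7**(690/779)/3; ||v||^2 = 15; deficit = 289/977

Write each e_j = u_j / sqrt(<u_j, u_j>) where u_j is the displayed integer vector. Then <v, e_j> = <v, u_j> / sqrt(<u_j, u_j>), so |<v, e_j>|^2 = <v, u_j>^2 / <u_j, u_j>.
Coefficients: <v, e_1> = -8/sqrt(13), <v, e_2> = 79/sqrt(1365), <v, e_3> = 731/sqrt(102585).
Square and sum: Σ |<v, e_j>|^2 = 5*2**(140/779)*3**(166/779)*5**(46/779)*7**(690/779)/3.
Compute ||v||^2 = v·v = 15.
Deficit = 15 − 5*2**(140/779)*3**(166/779)*5**(46/779)*7**(690/779)/3 = 289/977 ≥ 0, confirming Bessel's inequality. (The deficit equals ||v − Σ <v,e_j> e_j||^2, the squared distance from v to span{e_j}.)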